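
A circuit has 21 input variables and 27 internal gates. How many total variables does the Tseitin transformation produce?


The Tseitin transformation introduces one auxiliary variable per gate.
Total variables = inputs + gates = 21 + 27 = 48.

48


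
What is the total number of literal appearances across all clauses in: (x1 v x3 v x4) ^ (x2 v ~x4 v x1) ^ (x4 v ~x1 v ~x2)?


Clause lengths: 3, 3, 3.
Sum = 3 + 3 + 3 = 9.

9


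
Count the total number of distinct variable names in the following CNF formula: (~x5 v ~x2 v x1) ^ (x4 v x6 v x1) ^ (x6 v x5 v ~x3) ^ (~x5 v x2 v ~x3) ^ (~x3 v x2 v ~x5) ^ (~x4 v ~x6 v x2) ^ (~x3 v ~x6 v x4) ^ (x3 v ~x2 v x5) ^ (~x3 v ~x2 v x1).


Identify each distinct variable in the formula.
Variables found: x1, x2, x3, x4, x5, x6.
Total distinct variables = 6.

6


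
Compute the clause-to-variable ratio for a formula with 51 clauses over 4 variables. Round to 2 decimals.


Clause-to-variable ratio = clauses / variables.
51 / 4 = 12.75.

12.75


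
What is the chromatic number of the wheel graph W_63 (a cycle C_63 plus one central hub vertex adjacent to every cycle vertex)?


W_63 consists of the cycle C_63 together with a hub vertex adjacent to every cycle vertex.
The cycle C_63 needs 3 colors (odd cycle -> 3).
The hub is adjacent to every cycle vertex, so it must receive a new color distinct from all of them.
Chromatic number = 3 + 1 = 4.

4


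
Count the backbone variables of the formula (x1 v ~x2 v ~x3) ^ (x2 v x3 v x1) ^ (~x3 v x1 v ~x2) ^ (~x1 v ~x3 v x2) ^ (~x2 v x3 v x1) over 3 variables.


Find all satisfying assignments: 4 model(s).
Check which variables have the same value in every model.
No variable is fixed across all models.
Backbone size = 0.

0


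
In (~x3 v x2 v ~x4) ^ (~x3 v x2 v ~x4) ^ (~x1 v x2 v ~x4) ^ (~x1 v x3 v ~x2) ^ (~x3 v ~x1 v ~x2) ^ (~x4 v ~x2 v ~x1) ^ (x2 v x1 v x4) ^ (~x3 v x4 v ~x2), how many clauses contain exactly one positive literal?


A definite clause has exactly one positive literal.
Clause 1: 1 positive -> definite
Clause 2: 1 positive -> definite
Clause 3: 1 positive -> definite
Clause 4: 1 positive -> definite
Clause 5: 0 positive -> not definite
Clause 6: 0 positive -> not definite
Clause 7: 3 positive -> not definite
Clause 8: 1 positive -> definite
Definite clause count = 5.

5


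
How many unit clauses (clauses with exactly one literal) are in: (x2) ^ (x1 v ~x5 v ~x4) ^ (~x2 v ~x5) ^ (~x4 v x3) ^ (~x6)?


A unit clause contains exactly one literal.
Unit clauses found: (x2), (~x6).
Count = 2.

2


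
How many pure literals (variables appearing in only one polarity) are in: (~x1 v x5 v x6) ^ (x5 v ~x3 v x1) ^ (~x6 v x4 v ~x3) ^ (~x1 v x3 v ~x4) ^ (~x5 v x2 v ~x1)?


A pure literal appears in only one polarity across all clauses.
Pure literals: x2 (positive only).
Count = 1.

1


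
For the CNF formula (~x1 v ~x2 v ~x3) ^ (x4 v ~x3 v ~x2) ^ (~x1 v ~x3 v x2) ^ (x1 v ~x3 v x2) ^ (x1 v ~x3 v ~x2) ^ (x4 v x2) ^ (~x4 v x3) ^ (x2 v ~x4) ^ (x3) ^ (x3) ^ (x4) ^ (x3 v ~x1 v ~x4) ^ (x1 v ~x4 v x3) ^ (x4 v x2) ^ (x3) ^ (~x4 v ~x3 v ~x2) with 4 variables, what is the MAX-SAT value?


Enumerate all 16 truth assignments.
For each, count how many of the 16 clauses are satisfied.
The formula is not fully satisfiable, so the maximum is below 16.
Maximum simultaneously satisfiable clauses = 14.

14


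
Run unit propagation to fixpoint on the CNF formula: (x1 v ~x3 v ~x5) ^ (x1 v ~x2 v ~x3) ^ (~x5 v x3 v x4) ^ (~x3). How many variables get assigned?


Unit propagation repeatedly assigns the literal in any unit clause, then simplifies.
Assignments in order: x3 = F.
No further unit clauses remain.
Total variables assigned = 1.

1


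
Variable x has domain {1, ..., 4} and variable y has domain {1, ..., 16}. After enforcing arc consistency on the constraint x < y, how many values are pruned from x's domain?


For the constraint x < y, x needs a supporting value in y's domain.
x can be at most 15 (one less than y's maximum).
Valid x values from domain: 4 out of 4.
Pruned = 4 - 4 = 0.

0


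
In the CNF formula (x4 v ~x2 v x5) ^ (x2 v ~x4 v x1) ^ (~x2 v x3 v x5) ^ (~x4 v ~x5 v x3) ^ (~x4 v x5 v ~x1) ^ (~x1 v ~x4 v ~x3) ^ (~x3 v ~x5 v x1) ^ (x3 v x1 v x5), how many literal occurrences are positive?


Scan each clause for unnegated literals.
Clause 1: 2 positive; Clause 2: 2 positive; Clause 3: 2 positive; Clause 4: 1 positive; Clause 5: 1 positive; Clause 6: 0 positive; Clause 7: 1 positive; Clause 8: 3 positive.
Total positive literal occurrences = 12.

12


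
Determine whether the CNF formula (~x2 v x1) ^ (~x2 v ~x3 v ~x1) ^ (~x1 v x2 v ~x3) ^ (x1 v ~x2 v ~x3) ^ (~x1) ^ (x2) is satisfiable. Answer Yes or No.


Check all 8 possible truth assignments.
Number of satisfying assignments found: 0.
The formula is unsatisfiable.

No


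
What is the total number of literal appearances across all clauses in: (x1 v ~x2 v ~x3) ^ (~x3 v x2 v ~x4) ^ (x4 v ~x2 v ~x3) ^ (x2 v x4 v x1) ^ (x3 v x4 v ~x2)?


Clause lengths: 3, 3, 3, 3, 3.
Sum = 3 + 3 + 3 + 3 + 3 = 15.

15


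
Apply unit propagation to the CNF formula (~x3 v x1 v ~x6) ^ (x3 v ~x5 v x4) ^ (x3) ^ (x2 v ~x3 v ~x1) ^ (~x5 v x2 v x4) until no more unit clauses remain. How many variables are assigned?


Unit propagation repeatedly assigns the literal in any unit clause, then simplifies.
Assignments in order: x3 = T.
No further unit clauses remain.
Total variables assigned = 1.

1


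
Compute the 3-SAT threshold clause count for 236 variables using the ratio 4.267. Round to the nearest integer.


The 3-SAT phase transition occurs at approximately 4.267 clauses per variable.
m = 4.267 * 236 = 1007.012.
Rounded to nearest integer: 1007.

1007


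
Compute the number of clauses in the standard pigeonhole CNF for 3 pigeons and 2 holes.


The PHP encoding has two parts:
1) At-least-one-hole clauses: 3 (one per pigeon, each with 2 literals).
2) At-most-one-pigeon-per-hole clauses: 2 holes * C(3,2) = 2 * 3 = 6.
Total clauses = 3 + 6 = 9.

9


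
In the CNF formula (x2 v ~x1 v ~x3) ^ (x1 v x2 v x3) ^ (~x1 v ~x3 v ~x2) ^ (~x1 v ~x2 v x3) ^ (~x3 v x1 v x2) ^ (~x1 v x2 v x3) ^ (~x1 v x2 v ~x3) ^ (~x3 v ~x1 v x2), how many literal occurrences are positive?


Scan each clause for unnegated literals.
Clause 1: 1 positive; Clause 2: 3 positive; Clause 3: 0 positive; Clause 4: 1 positive; Clause 5: 2 positive; Clause 6: 2 positive; Clause 7: 1 positive; Clause 8: 1 positive.
Total positive literal occurrences = 11.

11


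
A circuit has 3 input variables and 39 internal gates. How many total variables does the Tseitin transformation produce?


The Tseitin transformation introduces one auxiliary variable per gate.
Total variables = inputs + gates = 3 + 39 = 42.

42


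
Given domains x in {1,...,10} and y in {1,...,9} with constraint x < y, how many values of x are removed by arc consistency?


For the constraint x < y, x needs a supporting value in y's domain.
x can be at most 8 (one less than y's maximum).
Valid x values from domain: 8 out of 10.
Pruned = 10 - 8 = 2.

2


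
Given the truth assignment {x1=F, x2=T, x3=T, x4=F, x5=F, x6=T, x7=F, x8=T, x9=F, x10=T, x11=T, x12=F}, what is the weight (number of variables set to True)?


The weight is the number of variables assigned True.
True variables: x2, x3, x6, x8, x10, x11.
Weight = 6.

6


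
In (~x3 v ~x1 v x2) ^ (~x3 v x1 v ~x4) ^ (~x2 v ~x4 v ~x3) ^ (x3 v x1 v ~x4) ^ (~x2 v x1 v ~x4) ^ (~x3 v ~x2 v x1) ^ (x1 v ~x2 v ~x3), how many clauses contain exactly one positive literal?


A definite clause has exactly one positive literal.
Clause 1: 1 positive -> definite
Clause 2: 1 positive -> definite
Clause 3: 0 positive -> not definite
Clause 4: 2 positive -> not definite
Clause 5: 1 positive -> definite
Clause 6: 1 positive -> definite
Clause 7: 1 positive -> definite
Definite clause count = 5.

5


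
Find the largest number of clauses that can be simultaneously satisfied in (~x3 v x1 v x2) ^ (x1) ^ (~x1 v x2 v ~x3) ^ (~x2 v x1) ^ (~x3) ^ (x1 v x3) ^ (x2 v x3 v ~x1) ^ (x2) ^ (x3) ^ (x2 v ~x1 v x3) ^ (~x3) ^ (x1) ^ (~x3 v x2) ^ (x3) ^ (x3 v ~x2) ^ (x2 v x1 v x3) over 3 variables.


Enumerate all 8 truth assignments.
For each, count how many of the 16 clauses are satisfied.
The formula is not fully satisfiable, so the maximum is below 16.
Maximum simultaneously satisfiable clauses = 14.

14


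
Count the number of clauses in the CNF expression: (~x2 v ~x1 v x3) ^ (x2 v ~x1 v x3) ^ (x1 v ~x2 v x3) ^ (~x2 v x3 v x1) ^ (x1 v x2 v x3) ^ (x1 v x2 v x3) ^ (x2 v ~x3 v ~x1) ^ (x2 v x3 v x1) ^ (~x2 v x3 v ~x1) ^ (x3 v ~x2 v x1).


Each group enclosed in parentheses joined by ^ is one clause.
Counting the conjuncts: 10 clauses.

10


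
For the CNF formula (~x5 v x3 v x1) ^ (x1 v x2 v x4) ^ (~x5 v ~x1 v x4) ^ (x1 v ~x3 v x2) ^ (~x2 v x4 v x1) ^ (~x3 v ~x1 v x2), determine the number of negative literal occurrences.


Scan each clause for negated literals.
Clause 1: 1 negative; Clause 2: 0 negative; Clause 3: 2 negative; Clause 4: 1 negative; Clause 5: 1 negative; Clause 6: 2 negative.
Total negative literal occurrences = 7.

7


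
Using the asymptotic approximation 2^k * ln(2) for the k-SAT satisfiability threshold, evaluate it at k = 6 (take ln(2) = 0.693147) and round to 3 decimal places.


Using the asymptotic formula: threshold ~ 2^k * ln(2).
2^6 = 64.
64 * 0.693147 = 44.361.

44.361


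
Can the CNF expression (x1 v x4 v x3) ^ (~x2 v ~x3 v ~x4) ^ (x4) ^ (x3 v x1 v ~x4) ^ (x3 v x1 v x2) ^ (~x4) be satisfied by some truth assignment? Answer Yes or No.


Check all 16 possible truth assignments.
Number of satisfying assignments found: 0.
The formula is unsatisfiable.

No


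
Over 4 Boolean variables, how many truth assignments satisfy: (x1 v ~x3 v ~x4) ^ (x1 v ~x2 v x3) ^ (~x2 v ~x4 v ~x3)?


Enumerate all 16 truth assignments over 4 variables.
Test each against every clause.
Satisfying assignments found: 11.

11


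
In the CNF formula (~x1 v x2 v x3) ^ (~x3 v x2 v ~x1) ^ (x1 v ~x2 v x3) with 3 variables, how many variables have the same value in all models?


Find all satisfying assignments: 5 model(s).
Check which variables have the same value in every model.
No variable is fixed across all models.
Backbone size = 0.

0


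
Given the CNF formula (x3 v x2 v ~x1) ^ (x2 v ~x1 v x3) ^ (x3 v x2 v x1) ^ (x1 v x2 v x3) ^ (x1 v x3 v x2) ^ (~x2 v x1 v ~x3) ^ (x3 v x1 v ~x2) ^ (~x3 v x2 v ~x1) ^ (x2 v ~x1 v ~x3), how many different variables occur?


Identify each distinct variable in the formula.
Variables found: x1, x2, x3.
Total distinct variables = 3.

3


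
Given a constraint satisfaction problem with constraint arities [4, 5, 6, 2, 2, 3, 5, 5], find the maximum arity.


The arities are: 4, 5, 6, 2, 2, 3, 5, 5.
Scan for the maximum value.
Maximum arity = 6.

6


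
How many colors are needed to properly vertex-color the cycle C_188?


A cycle on an even number of vertices is bipartite: alternate two colors around the cycle.
Since 188 is even, two colors suffice, and at least two are needed because the graph has edges.
Chromatic number = 2.

2


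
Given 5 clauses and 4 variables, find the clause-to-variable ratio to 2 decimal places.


Clause-to-variable ratio = clauses / variables.
5 / 4 = 1.25.

1.25


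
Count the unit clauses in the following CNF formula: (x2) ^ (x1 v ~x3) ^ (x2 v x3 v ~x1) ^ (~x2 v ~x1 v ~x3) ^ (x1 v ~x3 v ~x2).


A unit clause contains exactly one literal.
Unit clauses found: (x2).
Count = 1.

1


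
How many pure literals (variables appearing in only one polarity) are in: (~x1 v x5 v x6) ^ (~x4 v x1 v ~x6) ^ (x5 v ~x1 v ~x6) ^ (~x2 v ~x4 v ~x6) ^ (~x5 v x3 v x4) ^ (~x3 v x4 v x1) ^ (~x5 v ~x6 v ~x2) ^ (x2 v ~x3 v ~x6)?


A pure literal appears in only one polarity across all clauses.
No pure literals found.
Count = 0.

0


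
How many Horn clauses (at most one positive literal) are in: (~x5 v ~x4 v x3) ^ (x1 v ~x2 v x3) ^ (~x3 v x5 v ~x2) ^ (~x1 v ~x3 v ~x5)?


A Horn clause has at most one positive literal.
Clause 1: 1 positive lit(s) -> Horn
Clause 2: 2 positive lit(s) -> not Horn
Clause 3: 1 positive lit(s) -> Horn
Clause 4: 0 positive lit(s) -> Horn
Total Horn clauses = 3.

3


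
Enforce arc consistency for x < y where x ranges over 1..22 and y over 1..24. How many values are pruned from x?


For the constraint x < y, x needs a supporting value in y's domain.
x can be at most 23 (one less than y's maximum).
Valid x values from domain: 22 out of 22.
Pruned = 22 - 22 = 0.

0


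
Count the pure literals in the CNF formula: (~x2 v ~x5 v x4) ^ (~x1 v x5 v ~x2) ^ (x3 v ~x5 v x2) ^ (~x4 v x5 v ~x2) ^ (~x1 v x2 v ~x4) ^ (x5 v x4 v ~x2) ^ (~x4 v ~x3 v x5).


A pure literal appears in only one polarity across all clauses.
Pure literals: x1 (negative only).
Count = 1.

1


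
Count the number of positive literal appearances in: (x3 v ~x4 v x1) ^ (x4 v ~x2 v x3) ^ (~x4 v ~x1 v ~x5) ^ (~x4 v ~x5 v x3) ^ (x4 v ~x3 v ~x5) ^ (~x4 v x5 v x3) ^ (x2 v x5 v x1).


Scan each clause for unnegated literals.
Clause 1: 2 positive; Clause 2: 2 positive; Clause 3: 0 positive; Clause 4: 1 positive; Clause 5: 1 positive; Clause 6: 2 positive; Clause 7: 3 positive.
Total positive literal occurrences = 11.

11


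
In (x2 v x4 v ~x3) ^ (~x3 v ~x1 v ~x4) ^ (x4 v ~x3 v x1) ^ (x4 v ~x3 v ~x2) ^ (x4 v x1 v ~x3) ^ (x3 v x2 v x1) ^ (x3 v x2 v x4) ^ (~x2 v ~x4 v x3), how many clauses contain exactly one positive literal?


A definite clause has exactly one positive literal.
Clause 1: 2 positive -> not definite
Clause 2: 0 positive -> not definite
Clause 3: 2 positive -> not definite
Clause 4: 1 positive -> definite
Clause 5: 2 positive -> not definite
Clause 6: 3 positive -> not definite
Clause 7: 3 positive -> not definite
Clause 8: 1 positive -> definite
Definite clause count = 2.

2


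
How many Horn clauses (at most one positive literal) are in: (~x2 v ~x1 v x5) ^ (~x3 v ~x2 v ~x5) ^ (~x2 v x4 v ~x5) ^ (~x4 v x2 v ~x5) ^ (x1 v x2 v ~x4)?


A Horn clause has at most one positive literal.
Clause 1: 1 positive lit(s) -> Horn
Clause 2: 0 positive lit(s) -> Horn
Clause 3: 1 positive lit(s) -> Horn
Clause 4: 1 positive lit(s) -> Horn
Clause 5: 2 positive lit(s) -> not Horn
Total Horn clauses = 4.

4


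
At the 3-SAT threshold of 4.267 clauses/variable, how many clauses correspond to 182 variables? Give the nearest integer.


The 3-SAT phase transition occurs at approximately 4.267 clauses per variable.
m = 4.267 * 182 = 776.594.
Rounded to nearest integer: 777.

777


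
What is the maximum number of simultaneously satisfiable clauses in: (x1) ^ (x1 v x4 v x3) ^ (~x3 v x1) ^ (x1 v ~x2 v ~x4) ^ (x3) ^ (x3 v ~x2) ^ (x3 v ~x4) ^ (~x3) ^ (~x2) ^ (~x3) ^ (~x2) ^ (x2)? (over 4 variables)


Enumerate all 16 truth assignments.
For each, count how many of the 12 clauses are satisfied.
The formula is not fully satisfiable, so the maximum is below 12.
Maximum simultaneously satisfiable clauses = 10.

10


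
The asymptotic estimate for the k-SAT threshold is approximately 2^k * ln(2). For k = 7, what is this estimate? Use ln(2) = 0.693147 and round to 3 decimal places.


Using the asymptotic formula: threshold ~ 2^k * ln(2).
2^7 = 128.
128 * 0.693147 = 88.723.

88.723


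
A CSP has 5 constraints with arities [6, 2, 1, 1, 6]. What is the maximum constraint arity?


The arities are: 6, 2, 1, 1, 6.
Scan for the maximum value.
Maximum arity = 6.

6


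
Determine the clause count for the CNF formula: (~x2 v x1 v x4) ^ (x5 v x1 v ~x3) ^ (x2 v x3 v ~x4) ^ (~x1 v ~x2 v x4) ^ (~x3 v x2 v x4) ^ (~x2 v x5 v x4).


Each group enclosed in parentheses joined by ^ is one clause.
Counting the conjuncts: 6 clauses.

6


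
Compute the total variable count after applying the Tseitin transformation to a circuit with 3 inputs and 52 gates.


The Tseitin transformation introduces one auxiliary variable per gate.
Total variables = inputs + gates = 3 + 52 = 55.

55


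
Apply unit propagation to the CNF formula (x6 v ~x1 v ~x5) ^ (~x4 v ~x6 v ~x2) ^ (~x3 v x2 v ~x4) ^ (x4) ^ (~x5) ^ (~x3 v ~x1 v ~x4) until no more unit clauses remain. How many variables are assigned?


Unit propagation repeatedly assigns the literal in any unit clause, then simplifies.
Assignments in order: x4 = T, x5 = F.
No further unit clauses remain.
Total variables assigned = 2.

2


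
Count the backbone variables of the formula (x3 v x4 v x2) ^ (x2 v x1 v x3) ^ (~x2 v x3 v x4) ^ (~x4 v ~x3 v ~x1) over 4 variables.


Find all satisfying assignments: 9 model(s).
Check which variables have the same value in every model.
No variable is fixed across all models.
Backbone size = 0.

0


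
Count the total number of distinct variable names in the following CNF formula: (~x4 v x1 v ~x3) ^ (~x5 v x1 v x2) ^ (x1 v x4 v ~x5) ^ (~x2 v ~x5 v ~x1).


Identify each distinct variable in the formula.
Variables found: x1, x2, x3, x4, x5.
Total distinct variables = 5.

5


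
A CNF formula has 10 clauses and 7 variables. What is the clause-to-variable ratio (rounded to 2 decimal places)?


Clause-to-variable ratio = clauses / variables.
10 / 7 = 1.43.

1.43


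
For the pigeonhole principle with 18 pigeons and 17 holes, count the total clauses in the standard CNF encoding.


The PHP encoding has two parts:
1) At-least-one-hole clauses: 18 (one per pigeon, each with 17 literals).
2) At-most-one-pigeon-per-hole clauses: 17 holes * C(18,2) = 17 * 153 = 2601.
Total clauses = 18 + 2601 = 2619.

2619


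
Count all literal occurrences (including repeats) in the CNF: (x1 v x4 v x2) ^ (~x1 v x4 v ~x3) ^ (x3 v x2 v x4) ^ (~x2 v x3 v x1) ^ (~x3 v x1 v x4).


Clause lengths: 3, 3, 3, 3, 3.
Sum = 3 + 3 + 3 + 3 + 3 = 15.

15


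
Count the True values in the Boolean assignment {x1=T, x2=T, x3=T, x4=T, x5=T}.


The weight is the number of variables assigned True.
True variables: x1, x2, x3, x4, x5.
Weight = 5.

5


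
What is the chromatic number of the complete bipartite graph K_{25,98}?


K_{25,98} is bipartite by definition: the two parts are independent sets, with every edge crossing between them.
Color all vertices in one part with color 1 and all vertices in the other part with color 2.
Since the graph has at least one edge, one color does not suffice.
Chromatic number = 2.

2


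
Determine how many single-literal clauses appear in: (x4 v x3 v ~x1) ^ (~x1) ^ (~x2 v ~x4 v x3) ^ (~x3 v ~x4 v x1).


A unit clause contains exactly one literal.
Unit clauses found: (~x1).
Count = 1.

1


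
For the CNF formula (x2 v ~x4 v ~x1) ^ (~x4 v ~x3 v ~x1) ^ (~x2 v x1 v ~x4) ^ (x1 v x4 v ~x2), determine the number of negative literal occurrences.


Scan each clause for negated literals.
Clause 1: 2 negative; Clause 2: 3 negative; Clause 3: 2 negative; Clause 4: 1 negative.
Total negative literal occurrences = 8.

8


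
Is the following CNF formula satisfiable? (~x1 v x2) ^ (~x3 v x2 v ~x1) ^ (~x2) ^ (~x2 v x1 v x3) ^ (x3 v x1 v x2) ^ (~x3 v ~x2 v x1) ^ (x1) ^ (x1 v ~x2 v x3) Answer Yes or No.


Check all 8 possible truth assignments.
Number of satisfying assignments found: 0.
The formula is unsatisfiable.

No


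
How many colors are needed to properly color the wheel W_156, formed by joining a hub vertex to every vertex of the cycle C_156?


W_156 consists of the cycle C_156 together with a hub vertex adjacent to every cycle vertex.
The cycle C_156 needs 2 colors (even cycle -> 2).
The hub is adjacent to every cycle vertex, so it must receive a new color distinct from all of them.
Chromatic number = 2 + 1 = 3.

3


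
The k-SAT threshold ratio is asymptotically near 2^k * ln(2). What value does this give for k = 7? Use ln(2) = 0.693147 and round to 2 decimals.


Using the asymptotic formula: threshold ~ 2^k * ln(2).
2^7 = 128.
128 * 0.693147 = 88.72.

88.72


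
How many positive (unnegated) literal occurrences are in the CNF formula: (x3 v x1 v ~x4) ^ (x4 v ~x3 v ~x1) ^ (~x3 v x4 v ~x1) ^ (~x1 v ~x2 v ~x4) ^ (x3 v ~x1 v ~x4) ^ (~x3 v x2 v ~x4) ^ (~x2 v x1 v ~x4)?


Scan each clause for unnegated literals.
Clause 1: 2 positive; Clause 2: 1 positive; Clause 3: 1 positive; Clause 4: 0 positive; Clause 5: 1 positive; Clause 6: 1 positive; Clause 7: 1 positive.
Total positive literal occurrences = 7.

7


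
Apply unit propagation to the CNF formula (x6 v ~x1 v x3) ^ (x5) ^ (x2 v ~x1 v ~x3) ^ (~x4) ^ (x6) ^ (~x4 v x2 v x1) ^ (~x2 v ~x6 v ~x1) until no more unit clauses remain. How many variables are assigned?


Unit propagation repeatedly assigns the literal in any unit clause, then simplifies.
Assignments in order: x5 = T, x4 = F, x6 = T.
No further unit clauses remain.
Total variables assigned = 3.

3


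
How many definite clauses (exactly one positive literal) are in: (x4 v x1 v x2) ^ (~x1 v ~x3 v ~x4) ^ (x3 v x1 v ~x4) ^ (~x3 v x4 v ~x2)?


A definite clause has exactly one positive literal.
Clause 1: 3 positive -> not definite
Clause 2: 0 positive -> not definite
Clause 3: 2 positive -> not definite
Clause 4: 1 positive -> definite
Definite clause count = 1.

1


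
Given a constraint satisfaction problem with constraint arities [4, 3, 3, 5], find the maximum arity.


The arities are: 4, 3, 3, 5.
Scan for the maximum value.
Maximum arity = 5.

5


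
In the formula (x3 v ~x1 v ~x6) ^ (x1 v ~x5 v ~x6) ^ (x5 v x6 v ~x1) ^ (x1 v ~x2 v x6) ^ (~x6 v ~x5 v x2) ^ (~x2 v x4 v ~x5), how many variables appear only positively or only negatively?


A pure literal appears in only one polarity across all clauses.
Pure literals: x3 (positive only), x4 (positive only).
Count = 2.

2


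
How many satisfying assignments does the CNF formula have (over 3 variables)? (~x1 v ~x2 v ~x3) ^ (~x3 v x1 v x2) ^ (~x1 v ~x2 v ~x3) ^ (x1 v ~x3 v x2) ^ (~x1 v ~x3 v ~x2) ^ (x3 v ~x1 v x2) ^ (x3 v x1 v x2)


Enumerate all 8 truth assignments over 3 variables.
Test each against every clause.
Satisfying assignments found: 4.

4


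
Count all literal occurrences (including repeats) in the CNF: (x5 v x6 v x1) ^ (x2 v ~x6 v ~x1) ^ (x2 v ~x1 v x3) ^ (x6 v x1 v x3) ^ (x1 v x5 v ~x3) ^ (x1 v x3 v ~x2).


Clause lengths: 3, 3, 3, 3, 3, 3.
Sum = 3 + 3 + 3 + 3 + 3 + 3 = 18.

18


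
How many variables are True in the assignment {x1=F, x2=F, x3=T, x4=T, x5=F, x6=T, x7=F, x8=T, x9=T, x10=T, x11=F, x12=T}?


The weight is the number of variables assigned True.
True variables: x3, x4, x6, x8, x9, x10, x12.
Weight = 7.

7


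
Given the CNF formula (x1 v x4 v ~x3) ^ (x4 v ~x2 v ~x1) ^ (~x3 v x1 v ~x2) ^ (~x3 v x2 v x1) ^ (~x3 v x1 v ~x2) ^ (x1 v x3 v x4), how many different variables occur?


Identify each distinct variable in the formula.
Variables found: x1, x2, x3, x4.
Total distinct variables = 4.

4


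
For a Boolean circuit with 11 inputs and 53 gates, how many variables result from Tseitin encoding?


The Tseitin transformation introduces one auxiliary variable per gate.
Total variables = inputs + gates = 11 + 53 = 64.

64


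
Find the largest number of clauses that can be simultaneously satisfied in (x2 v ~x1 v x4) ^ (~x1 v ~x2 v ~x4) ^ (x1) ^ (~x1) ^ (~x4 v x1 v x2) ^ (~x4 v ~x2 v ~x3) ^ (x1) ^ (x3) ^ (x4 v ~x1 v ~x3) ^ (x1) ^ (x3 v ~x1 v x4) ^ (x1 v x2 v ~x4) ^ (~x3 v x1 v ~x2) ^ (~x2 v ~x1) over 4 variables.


Enumerate all 16 truth assignments.
For each, count how many of the 14 clauses are satisfied.
The formula is not fully satisfiable, so the maximum is below 14.
Maximum simultaneously satisfiable clauses = 13.

13


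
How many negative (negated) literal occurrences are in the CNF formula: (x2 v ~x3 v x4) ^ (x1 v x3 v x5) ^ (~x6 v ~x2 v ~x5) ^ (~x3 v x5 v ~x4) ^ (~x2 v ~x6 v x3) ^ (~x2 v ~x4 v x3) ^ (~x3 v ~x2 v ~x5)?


Scan each clause for negated literals.
Clause 1: 1 negative; Clause 2: 0 negative; Clause 3: 3 negative; Clause 4: 2 negative; Clause 5: 2 negative; Clause 6: 2 negative; Clause 7: 3 negative.
Total negative literal occurrences = 13.

13


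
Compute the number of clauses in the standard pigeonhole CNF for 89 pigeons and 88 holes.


The PHP encoding has two parts:
1) At-least-one-hole clauses: 89 (one per pigeon, each with 88 literals).
2) At-most-one-pigeon-per-hole clauses: 88 holes * C(89,2) = 88 * 3916 = 344608.
Total clauses = 89 + 344608 = 344697.

344697


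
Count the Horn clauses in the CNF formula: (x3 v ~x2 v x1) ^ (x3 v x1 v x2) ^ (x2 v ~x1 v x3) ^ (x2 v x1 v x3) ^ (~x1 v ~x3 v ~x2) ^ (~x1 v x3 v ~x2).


A Horn clause has at most one positive literal.
Clause 1: 2 positive lit(s) -> not Horn
Clause 2: 3 positive lit(s) -> not Horn
Clause 3: 2 positive lit(s) -> not Horn
Clause 4: 3 positive lit(s) -> not Horn
Clause 5: 0 positive lit(s) -> Horn
Clause 6: 1 positive lit(s) -> Horn
Total Horn clauses = 2.

2


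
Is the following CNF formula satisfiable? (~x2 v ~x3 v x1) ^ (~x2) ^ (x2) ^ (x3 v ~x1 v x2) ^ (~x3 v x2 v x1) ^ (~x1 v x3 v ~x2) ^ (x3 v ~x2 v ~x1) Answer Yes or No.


Check all 8 possible truth assignments.
Number of satisfying assignments found: 0.
The formula is unsatisfiable.

No


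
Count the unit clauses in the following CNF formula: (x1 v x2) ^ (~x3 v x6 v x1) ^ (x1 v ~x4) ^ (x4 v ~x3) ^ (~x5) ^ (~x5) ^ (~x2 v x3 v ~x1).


A unit clause contains exactly one literal.
Unit clauses found: (~x5), (~x5).
Count = 2.

2


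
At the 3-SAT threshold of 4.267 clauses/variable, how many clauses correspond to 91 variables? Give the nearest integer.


The 3-SAT phase transition occurs at approximately 4.267 clauses per variable.
m = 4.267 * 91 = 388.297.
Rounded to nearest integer: 388.

388


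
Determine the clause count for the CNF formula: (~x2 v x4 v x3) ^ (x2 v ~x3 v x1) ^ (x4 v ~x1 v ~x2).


Each group enclosed in parentheses joined by ^ is one clause.
Counting the conjuncts: 3 clauses.

3


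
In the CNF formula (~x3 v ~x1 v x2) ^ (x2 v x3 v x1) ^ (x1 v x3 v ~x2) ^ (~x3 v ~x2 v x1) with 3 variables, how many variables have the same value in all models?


Find all satisfying assignments: 4 model(s).
Check which variables have the same value in every model.
No variable is fixed across all models.
Backbone size = 0.

0


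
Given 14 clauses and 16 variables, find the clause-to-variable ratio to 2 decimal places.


Clause-to-variable ratio = clauses / variables.
14 / 16 = 0.88.

0.88


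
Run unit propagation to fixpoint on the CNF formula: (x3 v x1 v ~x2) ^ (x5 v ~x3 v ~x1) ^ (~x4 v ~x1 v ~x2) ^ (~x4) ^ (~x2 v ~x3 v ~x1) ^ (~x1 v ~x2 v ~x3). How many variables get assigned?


Unit propagation repeatedly assigns the literal in any unit clause, then simplifies.
Assignments in order: x4 = F.
No further unit clauses remain.
Total variables assigned = 1.

1


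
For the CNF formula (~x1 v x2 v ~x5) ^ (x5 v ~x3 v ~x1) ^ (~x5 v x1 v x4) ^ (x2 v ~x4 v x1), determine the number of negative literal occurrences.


Scan each clause for negated literals.
Clause 1: 2 negative; Clause 2: 2 negative; Clause 3: 1 negative; Clause 4: 1 negative.
Total negative literal occurrences = 6.

6


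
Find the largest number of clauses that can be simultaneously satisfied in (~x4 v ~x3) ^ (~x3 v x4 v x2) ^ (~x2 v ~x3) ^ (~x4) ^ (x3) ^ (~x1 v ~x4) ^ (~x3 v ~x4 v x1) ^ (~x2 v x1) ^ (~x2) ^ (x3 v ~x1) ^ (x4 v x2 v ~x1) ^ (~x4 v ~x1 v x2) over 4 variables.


Enumerate all 16 truth assignments.
For each, count how many of the 12 clauses are satisfied.
The formula is not fully satisfiable, so the maximum is below 12.
Maximum simultaneously satisfiable clauses = 11.

11


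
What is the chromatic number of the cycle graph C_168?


A cycle on an even number of vertices is bipartite: alternate two colors around the cycle.
Since 168 is even, two colors suffice, and at least two are needed because the graph has edges.
Chromatic number = 2.

2


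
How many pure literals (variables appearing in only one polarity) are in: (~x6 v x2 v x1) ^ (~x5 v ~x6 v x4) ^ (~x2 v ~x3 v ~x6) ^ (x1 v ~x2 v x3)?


A pure literal appears in only one polarity across all clauses.
Pure literals: x1 (positive only), x4 (positive only), x5 (negative only), x6 (negative only).
Count = 4.

4


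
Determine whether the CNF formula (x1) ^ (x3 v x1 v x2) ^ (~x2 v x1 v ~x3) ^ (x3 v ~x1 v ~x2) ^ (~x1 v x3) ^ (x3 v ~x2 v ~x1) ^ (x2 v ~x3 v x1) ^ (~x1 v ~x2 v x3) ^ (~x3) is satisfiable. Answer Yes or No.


Check all 8 possible truth assignments.
Number of satisfying assignments found: 0.
The formula is unsatisfiable.

No


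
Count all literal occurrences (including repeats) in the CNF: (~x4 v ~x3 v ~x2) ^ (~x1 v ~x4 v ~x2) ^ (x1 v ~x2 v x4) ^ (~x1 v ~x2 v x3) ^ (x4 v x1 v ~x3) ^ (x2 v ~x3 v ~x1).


Clause lengths: 3, 3, 3, 3, 3, 3.
Sum = 3 + 3 + 3 + 3 + 3 + 3 = 18.

18


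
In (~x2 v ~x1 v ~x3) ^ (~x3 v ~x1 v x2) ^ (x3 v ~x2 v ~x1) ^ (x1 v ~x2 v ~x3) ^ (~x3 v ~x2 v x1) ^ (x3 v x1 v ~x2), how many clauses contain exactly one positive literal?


A definite clause has exactly one positive literal.
Clause 1: 0 positive -> not definite
Clause 2: 1 positive -> definite
Clause 3: 1 positive -> definite
Clause 4: 1 positive -> definite
Clause 5: 1 positive -> definite
Clause 6: 2 positive -> not definite
Definite clause count = 4.

4


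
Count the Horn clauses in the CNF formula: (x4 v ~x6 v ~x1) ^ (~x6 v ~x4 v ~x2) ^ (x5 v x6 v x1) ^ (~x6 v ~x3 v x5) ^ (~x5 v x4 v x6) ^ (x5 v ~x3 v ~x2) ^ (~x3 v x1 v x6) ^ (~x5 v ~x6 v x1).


A Horn clause has at most one positive literal.
Clause 1: 1 positive lit(s) -> Horn
Clause 2: 0 positive lit(s) -> Horn
Clause 3: 3 positive lit(s) -> not Horn
Clause 4: 1 positive lit(s) -> Horn
Clause 5: 2 positive lit(s) -> not Horn
Clause 6: 1 positive lit(s) -> Horn
Clause 7: 2 positive lit(s) -> not Horn
Clause 8: 1 positive lit(s) -> Horn
Total Horn clauses = 5.

5


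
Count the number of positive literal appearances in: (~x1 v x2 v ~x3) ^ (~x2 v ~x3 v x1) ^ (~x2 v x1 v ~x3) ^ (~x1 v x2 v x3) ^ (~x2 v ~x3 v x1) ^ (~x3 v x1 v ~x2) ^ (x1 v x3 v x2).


Scan each clause for unnegated literals.
Clause 1: 1 positive; Clause 2: 1 positive; Clause 3: 1 positive; Clause 4: 2 positive; Clause 5: 1 positive; Clause 6: 1 positive; Clause 7: 3 positive.
Total positive literal occurrences = 10.

10


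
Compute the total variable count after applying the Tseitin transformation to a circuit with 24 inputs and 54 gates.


The Tseitin transformation introduces one auxiliary variable per gate.
Total variables = inputs + gates = 24 + 54 = 78.

78


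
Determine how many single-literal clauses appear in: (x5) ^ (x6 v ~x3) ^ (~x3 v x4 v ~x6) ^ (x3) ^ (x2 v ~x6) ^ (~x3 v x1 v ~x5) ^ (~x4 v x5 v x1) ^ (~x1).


A unit clause contains exactly one literal.
Unit clauses found: (x5), (x3), (~x1).
Count = 3.

3


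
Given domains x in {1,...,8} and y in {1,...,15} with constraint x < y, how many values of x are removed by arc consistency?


For the constraint x < y, x needs a supporting value in y's domain.
x can be at most 14 (one less than y's maximum).
Valid x values from domain: 8 out of 8.
Pruned = 8 - 8 = 0.

0


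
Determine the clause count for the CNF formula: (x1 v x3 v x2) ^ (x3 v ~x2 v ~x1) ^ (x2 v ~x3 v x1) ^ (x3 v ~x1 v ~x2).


Each group enclosed in parentheses joined by ^ is one clause.
Counting the conjuncts: 4 clauses.

4


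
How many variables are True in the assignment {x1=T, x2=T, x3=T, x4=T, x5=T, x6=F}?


The weight is the number of variables assigned True.
True variables: x1, x2, x3, x4, x5.
Weight = 5.

5


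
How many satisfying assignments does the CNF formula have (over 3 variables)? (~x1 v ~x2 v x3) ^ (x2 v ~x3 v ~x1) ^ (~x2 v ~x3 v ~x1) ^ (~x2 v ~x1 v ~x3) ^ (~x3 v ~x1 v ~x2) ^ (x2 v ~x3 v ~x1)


Enumerate all 8 truth assignments over 3 variables.
Test each against every clause.
Satisfying assignments found: 5.

5


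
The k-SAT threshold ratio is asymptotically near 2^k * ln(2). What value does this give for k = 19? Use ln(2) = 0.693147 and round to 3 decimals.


Using the asymptotic formula: threshold ~ 2^k * ln(2).
2^19 = 524288.
524288 * 0.693147 = 363408.654.

363408.654


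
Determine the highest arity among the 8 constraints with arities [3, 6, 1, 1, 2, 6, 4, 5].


The arities are: 3, 6, 1, 1, 2, 6, 4, 5.
Scan for the maximum value.
Maximum arity = 6.

6


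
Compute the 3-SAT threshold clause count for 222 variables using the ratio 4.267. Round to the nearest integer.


The 3-SAT phase transition occurs at approximately 4.267 clauses per variable.
m = 4.267 * 222 = 947.274.
Rounded to nearest integer: 947.

947


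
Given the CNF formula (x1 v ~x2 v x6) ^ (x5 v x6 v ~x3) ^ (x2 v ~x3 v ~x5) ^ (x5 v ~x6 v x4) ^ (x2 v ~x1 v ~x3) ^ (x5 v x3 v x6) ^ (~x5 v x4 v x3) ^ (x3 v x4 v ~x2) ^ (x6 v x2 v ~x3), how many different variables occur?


Identify each distinct variable in the formula.
Variables found: x1, x2, x3, x4, x5, x6.
Total distinct variables = 6.

6


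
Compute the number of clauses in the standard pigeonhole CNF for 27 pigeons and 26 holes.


The PHP encoding has two parts:
1) At-least-one-hole clauses: 27 (one per pigeon, each with 26 literals).
2) At-most-one-pigeon-per-hole clauses: 26 holes * C(27,2) = 26 * 351 = 9126.
Total clauses = 27 + 9126 = 9153.

9153


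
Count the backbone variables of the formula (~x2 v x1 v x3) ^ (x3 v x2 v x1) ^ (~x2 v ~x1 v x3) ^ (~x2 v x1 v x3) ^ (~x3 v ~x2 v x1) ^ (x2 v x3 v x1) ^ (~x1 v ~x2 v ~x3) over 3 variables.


Find all satisfying assignments: 3 model(s).
Check which variables have the same value in every model.
Fixed variables: x2=F.
Backbone size = 1.

1


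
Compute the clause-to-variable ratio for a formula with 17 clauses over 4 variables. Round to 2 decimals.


Clause-to-variable ratio = clauses / variables.
17 / 4 = 4.25.

4.25


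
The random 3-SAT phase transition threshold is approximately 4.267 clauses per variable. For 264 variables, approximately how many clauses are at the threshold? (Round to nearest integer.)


The 3-SAT phase transition occurs at approximately 4.267 clauses per variable.
m = 4.267 * 264 = 1126.488.
Rounded to nearest integer: 1126.

1126


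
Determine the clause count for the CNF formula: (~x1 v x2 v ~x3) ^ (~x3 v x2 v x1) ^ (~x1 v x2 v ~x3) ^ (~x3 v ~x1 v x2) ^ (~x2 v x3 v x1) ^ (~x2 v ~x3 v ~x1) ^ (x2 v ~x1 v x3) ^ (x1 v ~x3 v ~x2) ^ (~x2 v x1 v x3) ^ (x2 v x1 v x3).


Each group enclosed in parentheses joined by ^ is one clause.
Counting the conjuncts: 10 clauses.

10


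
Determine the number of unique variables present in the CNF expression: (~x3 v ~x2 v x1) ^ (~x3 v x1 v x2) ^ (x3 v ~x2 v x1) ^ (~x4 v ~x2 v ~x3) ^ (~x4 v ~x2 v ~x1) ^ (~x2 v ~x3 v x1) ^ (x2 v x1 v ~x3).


Identify each distinct variable in the formula.
Variables found: x1, x2, x3, x4.
Total distinct variables = 4.

4


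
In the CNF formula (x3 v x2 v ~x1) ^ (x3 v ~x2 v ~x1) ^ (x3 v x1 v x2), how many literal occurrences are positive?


Scan each clause for unnegated literals.
Clause 1: 2 positive; Clause 2: 1 positive; Clause 3: 3 positive.
Total positive literal occurrences = 6.

6


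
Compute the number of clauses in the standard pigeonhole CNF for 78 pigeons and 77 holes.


The PHP encoding has two parts:
1) At-least-one-hole clauses: 78 (one per pigeon, each with 77 literals).
2) At-most-one-pigeon-per-hole clauses: 77 holes * C(78,2) = 77 * 3003 = 231231.
Total clauses = 78 + 231231 = 231309.

231309


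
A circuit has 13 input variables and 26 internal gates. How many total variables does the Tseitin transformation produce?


The Tseitin transformation introduces one auxiliary variable per gate.
Total variables = inputs + gates = 13 + 26 = 39.

39


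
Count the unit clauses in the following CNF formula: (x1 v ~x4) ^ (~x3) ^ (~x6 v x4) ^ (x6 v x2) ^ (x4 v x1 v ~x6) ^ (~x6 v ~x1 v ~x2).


A unit clause contains exactly one literal.
Unit clauses found: (~x3).
Count = 1.

1


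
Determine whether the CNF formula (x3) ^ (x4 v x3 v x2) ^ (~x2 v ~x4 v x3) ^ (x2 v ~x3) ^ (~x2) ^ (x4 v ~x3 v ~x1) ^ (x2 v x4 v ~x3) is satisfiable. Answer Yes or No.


Check all 16 possible truth assignments.
Number of satisfying assignments found: 0.
The formula is unsatisfiable.

No


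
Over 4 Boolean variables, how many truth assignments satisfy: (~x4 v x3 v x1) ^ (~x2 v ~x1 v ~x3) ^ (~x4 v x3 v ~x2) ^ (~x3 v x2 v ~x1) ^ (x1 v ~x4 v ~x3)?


Enumerate all 16 truth assignments over 4 variables.
Test each against every clause.
Satisfying assignments found: 7.

7


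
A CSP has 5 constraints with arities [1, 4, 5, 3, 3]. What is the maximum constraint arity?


The arities are: 1, 4, 5, 3, 3.
Scan for the maximum value.
Maximum arity = 5.

5


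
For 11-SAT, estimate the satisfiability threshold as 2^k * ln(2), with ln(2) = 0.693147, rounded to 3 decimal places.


Using the asymptotic formula: threshold ~ 2^k * ln(2).
2^11 = 2048.
2048 * 0.693147 = 1419.565.

1419.565


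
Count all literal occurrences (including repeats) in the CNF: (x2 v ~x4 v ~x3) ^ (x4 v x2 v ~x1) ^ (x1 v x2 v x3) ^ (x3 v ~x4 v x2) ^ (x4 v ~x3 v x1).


Clause lengths: 3, 3, 3, 3, 3.
Sum = 3 + 3 + 3 + 3 + 3 = 15.

15


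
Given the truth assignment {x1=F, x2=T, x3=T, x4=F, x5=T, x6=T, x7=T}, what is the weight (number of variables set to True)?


The weight is the number of variables assigned True.
True variables: x2, x3, x5, x6, x7.
Weight = 5.

5


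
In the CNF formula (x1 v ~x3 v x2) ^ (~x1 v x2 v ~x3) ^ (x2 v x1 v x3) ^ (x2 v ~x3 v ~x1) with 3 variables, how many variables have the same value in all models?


Find all satisfying assignments: 5 model(s).
Check which variables have the same value in every model.
No variable is fixed across all models.
Backbone size = 0.

0


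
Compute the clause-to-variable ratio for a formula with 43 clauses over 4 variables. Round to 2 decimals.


Clause-to-variable ratio = clauses / variables.
43 / 4 = 10.75.

10.75


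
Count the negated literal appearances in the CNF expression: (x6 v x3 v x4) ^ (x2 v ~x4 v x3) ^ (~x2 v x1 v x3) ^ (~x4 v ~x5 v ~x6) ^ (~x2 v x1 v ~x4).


Scan each clause for negated literals.
Clause 1: 0 negative; Clause 2: 1 negative; Clause 3: 1 negative; Clause 4: 3 negative; Clause 5: 2 negative.
Total negative literal occurrences = 7.

7


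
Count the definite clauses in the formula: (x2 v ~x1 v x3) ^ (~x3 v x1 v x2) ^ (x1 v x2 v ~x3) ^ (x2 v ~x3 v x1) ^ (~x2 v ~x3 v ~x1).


A definite clause has exactly one positive literal.
Clause 1: 2 positive -> not definite
Clause 2: 2 positive -> not definite
Clause 3: 2 positive -> not definite
Clause 4: 2 positive -> not definite
Clause 5: 0 positive -> not definite
Definite clause count = 0.

0


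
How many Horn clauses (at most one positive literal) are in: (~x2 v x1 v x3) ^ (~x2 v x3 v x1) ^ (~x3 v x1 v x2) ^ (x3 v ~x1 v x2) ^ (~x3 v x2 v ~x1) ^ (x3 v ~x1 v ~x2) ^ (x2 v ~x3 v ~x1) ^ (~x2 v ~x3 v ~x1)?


A Horn clause has at most one positive literal.
Clause 1: 2 positive lit(s) -> not Horn
Clause 2: 2 positive lit(s) -> not Horn
Clause 3: 2 positive lit(s) -> not Horn
Clause 4: 2 positive lit(s) -> not Horn
Clause 5: 1 positive lit(s) -> Horn
Clause 6: 1 positive lit(s) -> Horn
Clause 7: 1 positive lit(s) -> Horn
Clause 8: 0 positive lit(s) -> Horn
Total Horn clauses = 4.

4


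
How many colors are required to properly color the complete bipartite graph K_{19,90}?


K_{19,90} is bipartite by definition: the two parts are independent sets, with every edge crossing between them.
Color all vertices in one part with color 1 and all vertices in the other part with color 2.
Since the graph has at least one edge, one color does not suffice.
Chromatic number = 2.

2


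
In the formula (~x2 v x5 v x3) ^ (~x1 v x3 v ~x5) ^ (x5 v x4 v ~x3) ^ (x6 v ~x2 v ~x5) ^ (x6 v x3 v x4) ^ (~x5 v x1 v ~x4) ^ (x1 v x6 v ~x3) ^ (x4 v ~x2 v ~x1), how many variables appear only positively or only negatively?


A pure literal appears in only one polarity across all clauses.
Pure literals: x2 (negative only), x6 (positive only).
Count = 2.

2
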